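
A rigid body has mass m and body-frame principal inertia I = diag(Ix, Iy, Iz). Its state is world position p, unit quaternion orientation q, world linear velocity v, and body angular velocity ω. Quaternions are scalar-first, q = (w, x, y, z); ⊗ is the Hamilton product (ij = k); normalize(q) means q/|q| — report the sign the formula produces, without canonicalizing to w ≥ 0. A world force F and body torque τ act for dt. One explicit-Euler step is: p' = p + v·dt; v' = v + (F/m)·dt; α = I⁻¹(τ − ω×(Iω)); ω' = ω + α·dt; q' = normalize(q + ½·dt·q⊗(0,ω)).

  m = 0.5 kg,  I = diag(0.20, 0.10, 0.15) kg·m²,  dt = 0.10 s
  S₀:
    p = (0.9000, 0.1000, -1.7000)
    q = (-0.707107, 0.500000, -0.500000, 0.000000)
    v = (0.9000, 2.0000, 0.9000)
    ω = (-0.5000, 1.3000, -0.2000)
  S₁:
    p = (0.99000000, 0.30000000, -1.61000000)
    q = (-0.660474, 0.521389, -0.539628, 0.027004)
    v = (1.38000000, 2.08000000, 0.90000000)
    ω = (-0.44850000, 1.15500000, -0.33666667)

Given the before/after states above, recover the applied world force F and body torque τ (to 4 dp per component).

F = (2.4000, 0.4000, 0.0000)
τ = (0.0900, -0.1400, -0.1400)

v₁ − v₀ = (0.48000000, 0.08000000, 0.00000000)
F = m·Δv/dt = (2.4000, 0.4000, 0.0000)
ω₁ − ω₀ = (0.05150000, -0.14500000, -0.13666667)
precession coupling = (-0.0130, 0.0050, 0.0650)
I·α + gyro = (0.0900, -0.1400, -0.1400)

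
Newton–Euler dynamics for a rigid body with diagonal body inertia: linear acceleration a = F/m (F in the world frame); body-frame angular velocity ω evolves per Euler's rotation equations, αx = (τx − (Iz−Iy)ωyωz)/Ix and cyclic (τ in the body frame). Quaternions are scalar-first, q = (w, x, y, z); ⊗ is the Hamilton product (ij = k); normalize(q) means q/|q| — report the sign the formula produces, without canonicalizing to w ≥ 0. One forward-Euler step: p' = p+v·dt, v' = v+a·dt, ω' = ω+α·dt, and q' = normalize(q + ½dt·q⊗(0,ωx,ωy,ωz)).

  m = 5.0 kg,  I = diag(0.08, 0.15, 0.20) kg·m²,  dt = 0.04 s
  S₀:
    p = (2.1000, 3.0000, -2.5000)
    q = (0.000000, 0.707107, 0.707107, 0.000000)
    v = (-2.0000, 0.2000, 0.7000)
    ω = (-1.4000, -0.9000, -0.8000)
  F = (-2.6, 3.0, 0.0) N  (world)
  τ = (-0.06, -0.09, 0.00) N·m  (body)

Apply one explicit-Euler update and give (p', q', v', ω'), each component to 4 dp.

p' = (2.0200, 3.0080, -2.4720)
q' = (0.0325, 0.6953, 0.7179, 0.0071)
v' = (-2.0208, 0.2240, 0.7000)
ω' = (-1.4480, -0.8882, -0.8176)

gyro term ω×Iω = (0.0360, -0.1344, 0.0882)
angular accel α = (-1.2000, 0.2960, -0.4410)
new body rate ω' = (-1.4480, -0.8882, -0.8176)
Hamilton product q⊗(0,ω) = (1.6263461, -0.5656856, 0.5656856, 0.3535535)
q + ½dt·q⊗(0,ω), renormalized = (0.0325, 0.6953, 0.7179, 0.0071)
a = (-0.5200, 0.6000, 0.0000)
new position p' = (2.0200, 3.0080, -2.4720)
new velocity v' = (-2.0208, 0.2240, 0.7000)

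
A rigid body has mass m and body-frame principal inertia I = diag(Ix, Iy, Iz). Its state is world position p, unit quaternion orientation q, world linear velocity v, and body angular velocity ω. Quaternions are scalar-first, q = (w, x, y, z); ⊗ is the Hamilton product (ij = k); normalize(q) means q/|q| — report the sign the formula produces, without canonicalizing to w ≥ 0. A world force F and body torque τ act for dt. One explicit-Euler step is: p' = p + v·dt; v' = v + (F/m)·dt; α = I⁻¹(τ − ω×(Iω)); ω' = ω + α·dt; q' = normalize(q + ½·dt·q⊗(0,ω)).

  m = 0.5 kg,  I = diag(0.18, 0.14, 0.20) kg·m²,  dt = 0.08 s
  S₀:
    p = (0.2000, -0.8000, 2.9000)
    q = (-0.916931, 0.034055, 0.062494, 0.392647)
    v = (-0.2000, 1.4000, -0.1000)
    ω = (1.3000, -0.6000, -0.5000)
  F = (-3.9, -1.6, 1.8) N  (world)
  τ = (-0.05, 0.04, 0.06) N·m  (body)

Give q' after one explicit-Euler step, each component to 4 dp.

q' = (-0.9077, -0.0054, 0.1054, 0.4062)

2q̇ = q⊗(0,ω) = (0.1895484, -0.9876691, 1.0776272, 0.3567903)
q + ½dt·q⊗(0,ω), renormalized = (-0.9077, -0.0054, 0.1054, 0.4062)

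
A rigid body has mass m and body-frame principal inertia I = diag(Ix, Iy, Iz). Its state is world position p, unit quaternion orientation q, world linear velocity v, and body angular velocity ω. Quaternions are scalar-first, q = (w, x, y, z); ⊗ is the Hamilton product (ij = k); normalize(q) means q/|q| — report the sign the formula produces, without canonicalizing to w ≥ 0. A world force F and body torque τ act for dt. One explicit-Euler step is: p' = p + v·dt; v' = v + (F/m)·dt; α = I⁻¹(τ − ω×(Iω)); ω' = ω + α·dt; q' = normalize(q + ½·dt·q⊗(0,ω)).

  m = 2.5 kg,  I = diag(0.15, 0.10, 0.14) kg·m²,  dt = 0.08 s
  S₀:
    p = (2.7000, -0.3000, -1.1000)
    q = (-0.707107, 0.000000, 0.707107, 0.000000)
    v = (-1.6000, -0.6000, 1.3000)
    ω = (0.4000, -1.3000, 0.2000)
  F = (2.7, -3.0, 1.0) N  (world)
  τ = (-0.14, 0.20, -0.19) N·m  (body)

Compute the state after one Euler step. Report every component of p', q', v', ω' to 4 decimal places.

p' = (2.5720, -0.3480, -0.9960)
q' = (-0.6693, -0.0056, 0.7428, -0.0169)
v' = (-1.5136, -0.6960, 1.3320)
ω' = (0.3309, -1.1406, 0.0766)

precession coupling ω×(Iω) = (-0.0104, 0.0008, 0.0260)
(τ − ω×Iω)/I = (-0.8640, 1.9920, -1.5429)
ω' = ω + α·dt = (0.3309, -1.1406, 0.0766)
q⊗(0,ω) = (0.9192391, -0.1414214, 0.9192391, -0.4242642)
q' = normalize(q + ½dt·q⊗(0,ω)) = (-0.6693, -0.0056, 0.7428, -0.0169)
a = F/m = (1.0800, -1.2000, 0.4000)
new position p' = (2.5720, -0.3480, -0.9960)
v + (F/m)dt = (-1.5136, -0.6960, 1.3320)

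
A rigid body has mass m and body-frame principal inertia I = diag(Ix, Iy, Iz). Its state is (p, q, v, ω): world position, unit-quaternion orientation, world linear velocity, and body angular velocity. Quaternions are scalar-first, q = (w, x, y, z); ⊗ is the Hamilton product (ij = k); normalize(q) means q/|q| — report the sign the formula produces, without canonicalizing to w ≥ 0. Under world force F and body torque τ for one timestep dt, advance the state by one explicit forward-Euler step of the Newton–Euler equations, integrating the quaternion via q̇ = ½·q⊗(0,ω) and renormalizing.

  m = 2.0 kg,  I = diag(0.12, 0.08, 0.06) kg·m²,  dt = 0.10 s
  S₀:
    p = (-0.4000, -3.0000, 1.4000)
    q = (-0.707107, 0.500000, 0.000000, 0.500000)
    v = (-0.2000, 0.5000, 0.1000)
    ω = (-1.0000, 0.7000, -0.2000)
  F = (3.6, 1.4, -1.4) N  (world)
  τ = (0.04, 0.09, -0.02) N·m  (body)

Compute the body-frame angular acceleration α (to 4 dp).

precession coupling ω×(Iω) = (0.0028, 0.0120, 0.0280)
α = I⁻¹(τ − ω×Iω) = (0.3100, 0.9750, -0.8000)

α = (0.3100, 0.9750, -0.8000)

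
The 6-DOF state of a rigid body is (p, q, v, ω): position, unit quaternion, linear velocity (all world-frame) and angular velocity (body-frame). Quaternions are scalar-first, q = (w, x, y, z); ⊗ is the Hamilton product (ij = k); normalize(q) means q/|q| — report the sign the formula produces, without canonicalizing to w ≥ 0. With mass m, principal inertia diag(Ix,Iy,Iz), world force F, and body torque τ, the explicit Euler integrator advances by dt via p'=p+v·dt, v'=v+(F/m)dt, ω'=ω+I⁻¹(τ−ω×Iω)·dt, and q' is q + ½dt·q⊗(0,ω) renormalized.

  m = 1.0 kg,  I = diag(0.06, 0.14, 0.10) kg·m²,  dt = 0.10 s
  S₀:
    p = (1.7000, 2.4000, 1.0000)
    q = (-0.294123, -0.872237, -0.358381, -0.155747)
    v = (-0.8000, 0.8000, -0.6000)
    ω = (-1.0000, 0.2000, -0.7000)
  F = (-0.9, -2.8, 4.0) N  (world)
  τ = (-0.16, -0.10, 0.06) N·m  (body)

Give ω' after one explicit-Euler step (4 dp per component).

ω' = (-1.2760, 0.1486, -0.6240)

precession coupling ω×(Iω) = (0.0056, -0.0280, -0.0160)
angular accel α = (-2.7600, -0.5143, 0.7600)
ω' = ω + α·dt = (-1.2760, 0.1486, -0.6240)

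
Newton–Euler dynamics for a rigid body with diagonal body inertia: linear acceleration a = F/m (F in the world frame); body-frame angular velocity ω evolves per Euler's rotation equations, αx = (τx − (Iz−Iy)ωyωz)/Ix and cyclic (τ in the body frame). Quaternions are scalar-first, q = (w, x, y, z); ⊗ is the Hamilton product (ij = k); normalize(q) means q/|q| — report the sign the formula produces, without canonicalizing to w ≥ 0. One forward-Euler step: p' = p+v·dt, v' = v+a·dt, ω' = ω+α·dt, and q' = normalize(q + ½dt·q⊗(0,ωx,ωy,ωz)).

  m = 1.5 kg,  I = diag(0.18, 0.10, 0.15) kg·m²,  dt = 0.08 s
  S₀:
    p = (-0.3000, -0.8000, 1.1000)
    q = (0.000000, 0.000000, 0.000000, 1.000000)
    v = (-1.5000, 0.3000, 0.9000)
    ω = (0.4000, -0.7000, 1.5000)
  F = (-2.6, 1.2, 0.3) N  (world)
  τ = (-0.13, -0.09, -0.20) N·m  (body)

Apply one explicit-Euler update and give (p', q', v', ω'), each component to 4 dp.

gyro term ω×Iω = (-0.0525, 0.0180, 0.0224)
α = I⁻¹(τ − ω×Iω) = (-0.4306, -1.0800, -1.4827)
ω + α·dt = (0.3656, -0.7864, 1.3814)
2q̇ = q⊗(0,ω) = (-1.5000000, 0.7000000, 0.4000000, 0.0000000)
updated quaternion q' = (-0.0599, 0.0279, 0.0160, 0.9977)
p' = p + v·dt = (-0.4200, -0.7760, 1.1720)
new velocity v' = (-1.6387, 0.3640, 0.9160)

p' = (-0.4200, -0.7760, 1.1720)
q' = (-0.0599, 0.0279, 0.0160, 0.9977)
v' = (-1.6387, 0.3640, 0.9160)
ω' = (0.3656, -0.7864, 1.3814)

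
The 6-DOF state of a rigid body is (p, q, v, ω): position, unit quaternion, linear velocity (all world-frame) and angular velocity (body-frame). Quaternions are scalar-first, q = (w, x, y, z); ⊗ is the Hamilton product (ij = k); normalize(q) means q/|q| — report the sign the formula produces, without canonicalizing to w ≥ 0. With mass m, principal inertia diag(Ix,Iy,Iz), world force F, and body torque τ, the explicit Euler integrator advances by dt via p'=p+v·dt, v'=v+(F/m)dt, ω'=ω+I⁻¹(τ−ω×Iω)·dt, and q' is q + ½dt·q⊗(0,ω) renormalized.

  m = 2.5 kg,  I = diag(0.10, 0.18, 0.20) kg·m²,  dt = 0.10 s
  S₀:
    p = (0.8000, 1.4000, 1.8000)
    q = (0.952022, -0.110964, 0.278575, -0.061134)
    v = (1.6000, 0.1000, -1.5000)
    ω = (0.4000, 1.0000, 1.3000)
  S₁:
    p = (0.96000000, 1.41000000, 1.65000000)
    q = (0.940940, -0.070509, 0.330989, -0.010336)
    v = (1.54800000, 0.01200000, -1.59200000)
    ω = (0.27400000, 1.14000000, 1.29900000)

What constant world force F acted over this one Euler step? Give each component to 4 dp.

velocity change Δv = (-0.05200000, -0.08800000, -0.09200000)
applied force F = (-1.3000, -2.2000, -2.3000)

F = (-1.3000, -2.2000, -2.3000)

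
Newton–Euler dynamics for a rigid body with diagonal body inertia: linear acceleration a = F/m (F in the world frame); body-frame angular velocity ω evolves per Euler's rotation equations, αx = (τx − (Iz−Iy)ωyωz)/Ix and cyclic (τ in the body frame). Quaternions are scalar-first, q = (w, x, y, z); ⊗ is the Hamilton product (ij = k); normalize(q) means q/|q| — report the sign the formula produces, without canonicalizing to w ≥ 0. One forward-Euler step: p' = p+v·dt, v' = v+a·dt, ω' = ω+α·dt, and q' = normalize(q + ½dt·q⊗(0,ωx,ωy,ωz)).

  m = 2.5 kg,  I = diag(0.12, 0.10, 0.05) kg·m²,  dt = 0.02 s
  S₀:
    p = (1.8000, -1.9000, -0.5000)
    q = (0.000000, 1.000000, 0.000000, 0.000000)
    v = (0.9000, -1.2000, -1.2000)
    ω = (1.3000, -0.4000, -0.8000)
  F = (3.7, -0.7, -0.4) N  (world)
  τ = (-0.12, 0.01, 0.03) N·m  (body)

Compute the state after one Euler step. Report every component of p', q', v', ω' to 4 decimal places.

p' = (1.8180, -1.9240, -0.5240)
q' = (-0.0130, 0.9999, 0.0080, -0.0040)
v' = (0.9296, -1.2056, -1.2032)
ω' = (1.2827, -0.3834, -0.7922)

(τ − ω×Iω)/I = (-0.8667, 0.8280, 0.3920)
ω + α·dt = (1.2827, -0.3834, -0.7922)
Hamilton product q⊗(0,ω) = (-1.3000000, 0.0000000, 0.8000000, -0.4000000)
updated quaternion q' = (-0.0130, 0.9999, 0.0080, -0.0040)
a = F/m = (1.4800, -0.2800, -0.1600)
p + v·dt = (1.8180, -1.9240, -0.5240)
v' = v + a·dt = (0.9296, -1.2056, -1.2032)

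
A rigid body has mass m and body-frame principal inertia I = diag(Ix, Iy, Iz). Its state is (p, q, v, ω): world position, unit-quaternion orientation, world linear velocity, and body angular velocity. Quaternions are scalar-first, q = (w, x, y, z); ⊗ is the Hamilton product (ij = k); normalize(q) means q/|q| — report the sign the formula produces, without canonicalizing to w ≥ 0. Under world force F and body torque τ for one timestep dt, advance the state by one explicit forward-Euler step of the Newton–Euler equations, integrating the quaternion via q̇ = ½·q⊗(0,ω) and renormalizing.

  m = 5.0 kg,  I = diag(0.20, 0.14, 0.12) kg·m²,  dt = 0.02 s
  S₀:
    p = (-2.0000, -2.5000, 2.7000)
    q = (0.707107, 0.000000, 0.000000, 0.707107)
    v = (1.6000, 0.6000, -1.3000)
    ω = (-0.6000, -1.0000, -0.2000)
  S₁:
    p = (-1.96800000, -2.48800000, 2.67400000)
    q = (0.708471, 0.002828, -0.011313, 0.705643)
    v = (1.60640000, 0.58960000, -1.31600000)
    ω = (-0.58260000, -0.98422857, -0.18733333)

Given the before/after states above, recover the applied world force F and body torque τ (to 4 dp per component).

rate change Δω = (0.01740000, 0.01577143, 0.01266667)
applied torque τ = (0.1700, 0.1200, 0.0400)
Δv = v₁−v₀ = (0.00640000, -0.01040000, -0.01600000)
F = m·Δv/dt = (1.6000, -2.6000, -4.0000)

F = (1.6000, -2.6000, -4.0000)
τ = (0.1700, 0.1200, 0.0400)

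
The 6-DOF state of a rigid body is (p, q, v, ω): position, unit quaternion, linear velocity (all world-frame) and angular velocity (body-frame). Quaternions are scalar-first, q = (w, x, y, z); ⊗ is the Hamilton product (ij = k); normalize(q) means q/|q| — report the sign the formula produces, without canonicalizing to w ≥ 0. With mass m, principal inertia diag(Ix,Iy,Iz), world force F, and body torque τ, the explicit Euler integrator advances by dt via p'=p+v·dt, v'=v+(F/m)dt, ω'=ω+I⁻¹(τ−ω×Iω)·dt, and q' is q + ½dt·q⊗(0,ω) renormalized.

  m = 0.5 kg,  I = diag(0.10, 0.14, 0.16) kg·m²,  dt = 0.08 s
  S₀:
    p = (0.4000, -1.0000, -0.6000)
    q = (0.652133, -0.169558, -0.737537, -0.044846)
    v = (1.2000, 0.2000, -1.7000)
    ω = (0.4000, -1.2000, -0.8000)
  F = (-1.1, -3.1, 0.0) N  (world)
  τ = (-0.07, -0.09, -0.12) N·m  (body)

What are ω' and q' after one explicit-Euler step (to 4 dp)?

ω×(Iω) gyroscopic = (0.0192, 0.0192, -0.0192)
α = I⁻¹(τ − ω×Iω) = (-0.8920, -0.7800, -0.6300)
ω' = ω + α·dt = (0.3286, -1.2624, -0.8504)
q⊗(0,ω) = (-0.8530980, 0.7970676, -0.9361444, -0.0232220)
q + ½dt·q⊗(0,ω), renormalized = (0.6169, -0.1374, -0.7736, -0.0457)

ω' = (0.3286, -1.2624, -0.8504)
q' = (0.6169, -0.1374, -0.7736, -0.0457)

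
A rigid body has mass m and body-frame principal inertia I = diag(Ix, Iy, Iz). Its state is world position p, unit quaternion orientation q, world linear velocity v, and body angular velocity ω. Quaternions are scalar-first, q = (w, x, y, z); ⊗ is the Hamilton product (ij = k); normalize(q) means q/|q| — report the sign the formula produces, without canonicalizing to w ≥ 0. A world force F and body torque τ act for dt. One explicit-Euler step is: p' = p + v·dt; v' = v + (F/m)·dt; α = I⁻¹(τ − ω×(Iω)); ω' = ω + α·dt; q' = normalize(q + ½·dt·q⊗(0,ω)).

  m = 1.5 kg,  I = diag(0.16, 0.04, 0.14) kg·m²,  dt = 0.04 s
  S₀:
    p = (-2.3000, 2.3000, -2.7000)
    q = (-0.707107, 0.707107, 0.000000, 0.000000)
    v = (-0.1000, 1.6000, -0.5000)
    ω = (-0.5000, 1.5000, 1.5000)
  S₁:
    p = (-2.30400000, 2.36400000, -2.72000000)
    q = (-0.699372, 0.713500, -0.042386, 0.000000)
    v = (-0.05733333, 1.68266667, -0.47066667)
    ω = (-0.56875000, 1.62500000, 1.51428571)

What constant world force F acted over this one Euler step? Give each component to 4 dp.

F = (1.6000, 3.1000, 1.1000)

Δv = v₁−v₀ = (0.04266667, 0.08266667, 0.02933333)
m·(v₁−v₀)/dt = (1.6000, 3.1000, 1.1000)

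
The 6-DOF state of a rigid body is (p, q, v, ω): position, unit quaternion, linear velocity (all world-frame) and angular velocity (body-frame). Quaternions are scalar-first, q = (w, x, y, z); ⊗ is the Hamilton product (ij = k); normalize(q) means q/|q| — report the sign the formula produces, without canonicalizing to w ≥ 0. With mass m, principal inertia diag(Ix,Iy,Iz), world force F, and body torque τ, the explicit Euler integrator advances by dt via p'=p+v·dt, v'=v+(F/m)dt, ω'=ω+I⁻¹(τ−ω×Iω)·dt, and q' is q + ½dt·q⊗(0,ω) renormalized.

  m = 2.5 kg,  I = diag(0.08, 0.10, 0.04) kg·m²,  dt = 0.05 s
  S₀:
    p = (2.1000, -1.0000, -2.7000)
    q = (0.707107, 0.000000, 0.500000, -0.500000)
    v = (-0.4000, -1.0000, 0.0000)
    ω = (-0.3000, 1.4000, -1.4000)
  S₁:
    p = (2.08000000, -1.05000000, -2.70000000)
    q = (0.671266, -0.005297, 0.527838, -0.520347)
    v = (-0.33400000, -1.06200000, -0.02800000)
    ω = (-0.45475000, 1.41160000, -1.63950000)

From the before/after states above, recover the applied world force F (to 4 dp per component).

F = (3.3000, -3.1000, -1.4000)

velocity change Δv = (0.06600000, -0.06200000, -0.02800000)
F = m·Δv/dt = (3.3000, -3.1000, -1.4000)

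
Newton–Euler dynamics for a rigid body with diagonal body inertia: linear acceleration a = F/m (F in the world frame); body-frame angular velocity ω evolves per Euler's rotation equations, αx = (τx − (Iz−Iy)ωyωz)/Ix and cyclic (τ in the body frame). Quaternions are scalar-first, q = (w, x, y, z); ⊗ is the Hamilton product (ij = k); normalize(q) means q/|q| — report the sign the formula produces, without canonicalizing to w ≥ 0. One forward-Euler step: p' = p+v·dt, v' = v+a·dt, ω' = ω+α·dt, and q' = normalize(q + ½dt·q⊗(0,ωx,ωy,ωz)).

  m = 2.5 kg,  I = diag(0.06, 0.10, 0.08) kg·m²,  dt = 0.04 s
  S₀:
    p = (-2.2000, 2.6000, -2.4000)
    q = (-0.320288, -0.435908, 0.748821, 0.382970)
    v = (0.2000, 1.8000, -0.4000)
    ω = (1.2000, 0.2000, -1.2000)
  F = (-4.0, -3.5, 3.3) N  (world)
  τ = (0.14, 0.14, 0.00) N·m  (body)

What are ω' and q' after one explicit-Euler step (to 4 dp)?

ω' = (1.2901, 0.2445, -1.2048)
q' = (-0.3035, -0.4628, 0.7458, 0.3707)

(τ − ω×Iω)/I = (2.2533, 1.1120, -0.1200)
ω + α·dt = (1.2901, 0.2445, -1.2048)
q⊗(0,ω) = (0.8328894, -1.3595248, -0.1275832, -0.6014212)
updated quaternion q' = (-0.3035, -0.4628, 0.7458, 0.3707)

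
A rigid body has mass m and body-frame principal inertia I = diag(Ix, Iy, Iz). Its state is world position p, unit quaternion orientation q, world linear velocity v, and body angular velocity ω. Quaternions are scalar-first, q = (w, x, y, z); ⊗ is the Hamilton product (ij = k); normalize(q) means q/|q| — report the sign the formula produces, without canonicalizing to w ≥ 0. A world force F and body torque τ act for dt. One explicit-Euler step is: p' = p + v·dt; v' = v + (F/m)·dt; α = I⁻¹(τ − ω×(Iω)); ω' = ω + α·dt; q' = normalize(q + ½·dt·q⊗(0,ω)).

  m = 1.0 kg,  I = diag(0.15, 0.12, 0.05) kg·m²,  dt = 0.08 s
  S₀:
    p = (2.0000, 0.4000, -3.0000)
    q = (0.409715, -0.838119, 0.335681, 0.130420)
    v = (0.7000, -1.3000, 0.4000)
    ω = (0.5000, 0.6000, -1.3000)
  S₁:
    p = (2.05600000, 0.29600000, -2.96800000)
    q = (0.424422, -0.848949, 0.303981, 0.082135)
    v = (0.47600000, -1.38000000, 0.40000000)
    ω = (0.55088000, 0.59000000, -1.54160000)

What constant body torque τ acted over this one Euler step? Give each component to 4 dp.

τ = (0.1500, -0.0800, -0.1600)

rate change Δω = (0.05088000, -0.01000000, -0.24160000)
gyro term ω₀×Iω₀ = (0.0546, -0.0650, -0.0090)
applied torque τ = (0.1500, -0.0800, -0.1600)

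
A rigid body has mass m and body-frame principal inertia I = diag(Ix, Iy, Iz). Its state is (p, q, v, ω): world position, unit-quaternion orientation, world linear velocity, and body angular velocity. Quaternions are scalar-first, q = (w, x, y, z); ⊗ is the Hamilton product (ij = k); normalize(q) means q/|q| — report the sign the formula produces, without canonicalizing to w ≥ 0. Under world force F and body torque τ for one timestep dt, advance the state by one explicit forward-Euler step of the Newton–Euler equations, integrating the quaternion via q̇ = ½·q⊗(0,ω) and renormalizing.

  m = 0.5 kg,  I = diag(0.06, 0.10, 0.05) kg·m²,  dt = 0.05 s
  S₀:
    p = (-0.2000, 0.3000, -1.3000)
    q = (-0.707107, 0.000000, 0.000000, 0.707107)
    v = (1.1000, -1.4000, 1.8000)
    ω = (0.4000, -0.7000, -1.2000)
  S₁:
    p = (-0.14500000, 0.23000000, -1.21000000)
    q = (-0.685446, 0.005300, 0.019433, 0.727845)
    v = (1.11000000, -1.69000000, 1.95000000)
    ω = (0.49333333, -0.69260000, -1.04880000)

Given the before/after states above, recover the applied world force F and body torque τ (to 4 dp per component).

Δv = v₁−v₀ = (0.01000000, -0.29000000, 0.15000000)
F = m·Δv/dt = (0.1000, -2.9000, 1.5000)
Δω = ω₁−ω₀ = (0.09333333, 0.00740000, 0.15120000)
ω₀×(Iω₀) = (-0.0420, -0.0048, -0.0112)
τ = I·(Δω/dt) + ω₀×(Iω₀) = (0.0700, 0.0100, 0.1400)

F = (0.1000, -2.9000, 1.5000)
τ = (0.0700, 0.0100, 0.1400)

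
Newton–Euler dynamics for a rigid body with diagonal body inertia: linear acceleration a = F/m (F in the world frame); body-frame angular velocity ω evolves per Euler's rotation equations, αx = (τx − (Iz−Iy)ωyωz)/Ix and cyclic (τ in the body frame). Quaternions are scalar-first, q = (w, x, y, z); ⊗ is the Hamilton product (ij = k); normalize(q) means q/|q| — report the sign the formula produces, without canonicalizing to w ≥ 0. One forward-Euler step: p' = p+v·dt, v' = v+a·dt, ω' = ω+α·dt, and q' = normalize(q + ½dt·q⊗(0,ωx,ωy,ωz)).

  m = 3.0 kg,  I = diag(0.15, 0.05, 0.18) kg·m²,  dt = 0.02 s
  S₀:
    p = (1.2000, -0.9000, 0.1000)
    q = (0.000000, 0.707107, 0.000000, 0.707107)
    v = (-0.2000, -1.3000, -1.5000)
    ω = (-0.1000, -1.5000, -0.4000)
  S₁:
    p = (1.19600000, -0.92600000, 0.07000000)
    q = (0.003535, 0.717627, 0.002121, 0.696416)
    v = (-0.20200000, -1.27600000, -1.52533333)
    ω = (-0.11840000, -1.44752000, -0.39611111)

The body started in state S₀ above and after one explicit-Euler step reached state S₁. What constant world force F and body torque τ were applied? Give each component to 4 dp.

Δω = ω₁−ω₀ = (-0.01840000, 0.05248000, 0.00388889)
I·α + gyro = (-0.0600, 0.1300, 0.0200)
velocity change Δv = (-0.00200000, 0.02400000, -0.02533333)
F = m·Δv/dt = (-0.3000, 3.6000, -3.8000)

F = (-0.3000, 3.6000, -3.8000)
τ = (-0.0600, 0.1300, 0.0200)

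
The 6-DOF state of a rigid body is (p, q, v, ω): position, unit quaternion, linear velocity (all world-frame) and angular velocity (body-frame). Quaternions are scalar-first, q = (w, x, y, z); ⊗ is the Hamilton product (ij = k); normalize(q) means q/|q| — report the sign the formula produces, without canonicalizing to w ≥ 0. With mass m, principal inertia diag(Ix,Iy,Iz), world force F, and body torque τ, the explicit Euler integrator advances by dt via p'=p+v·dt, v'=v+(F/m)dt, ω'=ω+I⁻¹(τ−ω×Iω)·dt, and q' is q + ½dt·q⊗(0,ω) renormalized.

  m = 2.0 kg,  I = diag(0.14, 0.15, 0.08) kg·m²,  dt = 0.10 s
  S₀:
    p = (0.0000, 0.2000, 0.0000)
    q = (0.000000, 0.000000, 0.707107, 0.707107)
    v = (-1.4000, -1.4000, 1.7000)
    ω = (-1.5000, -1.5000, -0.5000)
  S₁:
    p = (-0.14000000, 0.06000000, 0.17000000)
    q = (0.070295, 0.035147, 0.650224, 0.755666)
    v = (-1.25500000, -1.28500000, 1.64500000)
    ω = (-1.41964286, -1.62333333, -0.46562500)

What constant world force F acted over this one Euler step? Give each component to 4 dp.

F = (2.9000, 2.3000, -1.1000)

v₁ − v₀ = (0.14500000, 0.11500000, -0.05500000)
m·(v₁−v₀)/dt = (2.9000, 2.3000, -1.1000)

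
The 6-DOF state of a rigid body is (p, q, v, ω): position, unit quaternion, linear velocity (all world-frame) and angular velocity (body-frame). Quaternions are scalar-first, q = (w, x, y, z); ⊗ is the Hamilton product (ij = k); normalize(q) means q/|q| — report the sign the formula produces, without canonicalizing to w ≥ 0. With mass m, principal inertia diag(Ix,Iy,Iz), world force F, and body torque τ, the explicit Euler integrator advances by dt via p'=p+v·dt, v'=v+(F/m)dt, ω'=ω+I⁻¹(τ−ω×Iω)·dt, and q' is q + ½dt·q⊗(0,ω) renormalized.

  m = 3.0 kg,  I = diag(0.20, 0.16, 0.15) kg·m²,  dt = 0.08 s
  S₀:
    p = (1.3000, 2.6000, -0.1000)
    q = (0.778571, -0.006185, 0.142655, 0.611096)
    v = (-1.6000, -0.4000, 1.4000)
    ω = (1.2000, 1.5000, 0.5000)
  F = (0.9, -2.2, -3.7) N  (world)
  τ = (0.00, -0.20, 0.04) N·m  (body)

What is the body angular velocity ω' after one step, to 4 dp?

precession coupling ω×(Iω) = (-0.0075, 0.0300, -0.0720)
(τ − ω×Iω)/I = (0.0375, -1.4375, 0.7467)
ω + α·dt = (1.2030, 1.3850, 0.5597)

ω' = (1.2030, 1.3850, 0.5597)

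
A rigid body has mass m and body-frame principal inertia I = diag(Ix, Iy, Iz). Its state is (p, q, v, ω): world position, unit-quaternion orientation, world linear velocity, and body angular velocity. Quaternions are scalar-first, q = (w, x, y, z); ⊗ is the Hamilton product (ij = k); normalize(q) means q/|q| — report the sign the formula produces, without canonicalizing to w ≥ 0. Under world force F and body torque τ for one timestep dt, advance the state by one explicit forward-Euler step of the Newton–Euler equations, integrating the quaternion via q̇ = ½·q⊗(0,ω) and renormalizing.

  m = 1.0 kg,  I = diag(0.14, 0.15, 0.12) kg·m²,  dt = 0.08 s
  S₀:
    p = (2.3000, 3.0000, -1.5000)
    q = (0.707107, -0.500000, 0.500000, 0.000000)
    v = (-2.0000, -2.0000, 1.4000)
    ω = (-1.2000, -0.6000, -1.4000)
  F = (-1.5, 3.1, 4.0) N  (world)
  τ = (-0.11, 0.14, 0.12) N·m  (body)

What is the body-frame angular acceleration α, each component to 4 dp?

ω×(Iω) gyroscopic = (-0.0252, 0.0336, 0.0072)
(τ − ω×Iω)/I = (-0.6057, 0.7093, 0.9400)

α = (-0.6057, 0.7093, 0.9400)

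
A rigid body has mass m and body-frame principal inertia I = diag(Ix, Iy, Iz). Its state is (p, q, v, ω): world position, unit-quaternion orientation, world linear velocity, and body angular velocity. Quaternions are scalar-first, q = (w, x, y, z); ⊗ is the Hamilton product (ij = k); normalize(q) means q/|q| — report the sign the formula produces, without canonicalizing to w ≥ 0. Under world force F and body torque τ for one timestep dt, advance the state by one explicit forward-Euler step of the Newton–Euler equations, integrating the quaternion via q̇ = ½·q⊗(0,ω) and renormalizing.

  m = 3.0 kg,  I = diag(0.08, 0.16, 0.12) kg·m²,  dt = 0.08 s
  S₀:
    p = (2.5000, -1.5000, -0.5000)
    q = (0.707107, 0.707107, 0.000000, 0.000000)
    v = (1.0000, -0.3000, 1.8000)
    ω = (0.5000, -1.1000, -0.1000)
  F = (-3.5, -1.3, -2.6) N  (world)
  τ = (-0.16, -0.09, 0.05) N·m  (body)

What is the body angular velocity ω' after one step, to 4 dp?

ω' = (0.3444, -1.1460, -0.0373)

ω×(Iω) gyroscopic = (-0.0044, 0.0020, -0.0440)
α = I⁻¹(τ − ω×Iω) = (-1.9450, -0.5750, 0.7833)
ω' = ω + α·dt = (0.3444, -1.1460, -0.0373)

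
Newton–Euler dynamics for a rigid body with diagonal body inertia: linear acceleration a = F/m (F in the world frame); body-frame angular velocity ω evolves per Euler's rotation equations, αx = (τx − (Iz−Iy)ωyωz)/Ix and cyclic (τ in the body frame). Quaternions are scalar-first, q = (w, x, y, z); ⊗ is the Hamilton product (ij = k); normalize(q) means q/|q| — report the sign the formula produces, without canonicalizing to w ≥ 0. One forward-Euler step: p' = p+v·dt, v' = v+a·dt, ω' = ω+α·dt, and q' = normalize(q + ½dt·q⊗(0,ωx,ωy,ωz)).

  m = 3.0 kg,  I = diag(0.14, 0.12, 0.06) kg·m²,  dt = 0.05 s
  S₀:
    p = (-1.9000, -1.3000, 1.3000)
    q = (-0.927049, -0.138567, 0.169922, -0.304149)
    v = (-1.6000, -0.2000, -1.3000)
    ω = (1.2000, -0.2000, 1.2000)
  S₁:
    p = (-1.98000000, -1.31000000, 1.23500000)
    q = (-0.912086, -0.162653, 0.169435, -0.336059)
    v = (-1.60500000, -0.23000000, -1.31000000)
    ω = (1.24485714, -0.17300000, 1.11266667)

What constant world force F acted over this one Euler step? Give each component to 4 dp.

v₁ − v₀ = (-0.00500000, -0.03000000, -0.01000000)
applied force F = (-0.3000, -1.8000, -0.6000)

F = (-0.3000, -1.8000, -0.6000)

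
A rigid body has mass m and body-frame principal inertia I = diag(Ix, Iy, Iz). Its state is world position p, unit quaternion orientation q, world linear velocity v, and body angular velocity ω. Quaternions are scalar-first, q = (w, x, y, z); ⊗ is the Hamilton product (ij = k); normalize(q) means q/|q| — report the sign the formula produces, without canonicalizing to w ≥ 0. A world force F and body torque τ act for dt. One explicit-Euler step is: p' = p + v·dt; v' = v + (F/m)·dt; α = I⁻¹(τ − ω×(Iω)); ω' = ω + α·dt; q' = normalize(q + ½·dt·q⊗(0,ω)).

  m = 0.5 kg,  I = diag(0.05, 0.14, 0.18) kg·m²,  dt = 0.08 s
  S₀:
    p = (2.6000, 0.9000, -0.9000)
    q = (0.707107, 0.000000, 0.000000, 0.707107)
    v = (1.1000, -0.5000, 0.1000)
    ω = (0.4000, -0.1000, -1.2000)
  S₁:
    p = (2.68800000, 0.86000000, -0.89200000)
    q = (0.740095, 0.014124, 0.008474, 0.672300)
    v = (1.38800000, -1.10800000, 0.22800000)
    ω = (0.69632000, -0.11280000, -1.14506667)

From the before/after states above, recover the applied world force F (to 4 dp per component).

F = (1.8000, -3.8000, 0.8000)

velocity change Δv = (0.28800000, -0.60800000, 0.12800000)
applied force F = (1.8000, -3.8000, 0.8000)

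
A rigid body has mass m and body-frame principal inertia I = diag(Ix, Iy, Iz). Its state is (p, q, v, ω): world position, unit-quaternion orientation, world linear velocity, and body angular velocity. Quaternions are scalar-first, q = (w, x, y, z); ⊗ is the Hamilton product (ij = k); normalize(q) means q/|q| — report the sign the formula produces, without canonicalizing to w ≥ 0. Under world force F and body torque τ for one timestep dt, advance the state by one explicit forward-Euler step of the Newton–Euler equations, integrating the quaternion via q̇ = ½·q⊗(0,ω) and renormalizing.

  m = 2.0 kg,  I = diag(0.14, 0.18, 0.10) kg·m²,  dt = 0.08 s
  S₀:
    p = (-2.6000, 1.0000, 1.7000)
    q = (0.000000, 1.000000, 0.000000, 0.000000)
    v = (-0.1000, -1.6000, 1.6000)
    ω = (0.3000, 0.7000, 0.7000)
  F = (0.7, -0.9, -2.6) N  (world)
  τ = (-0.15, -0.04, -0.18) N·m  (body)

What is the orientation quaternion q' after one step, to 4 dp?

q⊗(0,ω) = (-0.3000000, 0.0000000, -0.7000000, 0.7000000)
q' = normalize(q + ½dt·q⊗(0,ω)) = (-0.0120, 0.9991, -0.0280, 0.0280)

q' = (-0.0120, 0.9991, -0.0280, 0.0280)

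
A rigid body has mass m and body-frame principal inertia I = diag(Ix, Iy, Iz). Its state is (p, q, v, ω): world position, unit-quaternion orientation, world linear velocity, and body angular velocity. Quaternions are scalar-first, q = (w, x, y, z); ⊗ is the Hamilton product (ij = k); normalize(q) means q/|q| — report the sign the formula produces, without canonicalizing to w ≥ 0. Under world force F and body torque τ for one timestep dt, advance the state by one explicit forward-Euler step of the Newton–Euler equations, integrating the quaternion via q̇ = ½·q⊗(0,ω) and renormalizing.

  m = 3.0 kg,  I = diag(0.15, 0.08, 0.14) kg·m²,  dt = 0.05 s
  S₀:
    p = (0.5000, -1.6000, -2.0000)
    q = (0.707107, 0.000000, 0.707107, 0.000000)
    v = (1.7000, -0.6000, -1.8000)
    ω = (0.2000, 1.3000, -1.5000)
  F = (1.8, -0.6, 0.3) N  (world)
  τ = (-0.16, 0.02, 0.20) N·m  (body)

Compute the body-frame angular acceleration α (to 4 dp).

precession coupling ω×(Iω) = (-0.1170, -0.0030, -0.0182)
(τ − ω×Iω)/I = (-0.2867, 0.2875, 1.5586)

α = (-0.2867, 0.2875, 1.5586)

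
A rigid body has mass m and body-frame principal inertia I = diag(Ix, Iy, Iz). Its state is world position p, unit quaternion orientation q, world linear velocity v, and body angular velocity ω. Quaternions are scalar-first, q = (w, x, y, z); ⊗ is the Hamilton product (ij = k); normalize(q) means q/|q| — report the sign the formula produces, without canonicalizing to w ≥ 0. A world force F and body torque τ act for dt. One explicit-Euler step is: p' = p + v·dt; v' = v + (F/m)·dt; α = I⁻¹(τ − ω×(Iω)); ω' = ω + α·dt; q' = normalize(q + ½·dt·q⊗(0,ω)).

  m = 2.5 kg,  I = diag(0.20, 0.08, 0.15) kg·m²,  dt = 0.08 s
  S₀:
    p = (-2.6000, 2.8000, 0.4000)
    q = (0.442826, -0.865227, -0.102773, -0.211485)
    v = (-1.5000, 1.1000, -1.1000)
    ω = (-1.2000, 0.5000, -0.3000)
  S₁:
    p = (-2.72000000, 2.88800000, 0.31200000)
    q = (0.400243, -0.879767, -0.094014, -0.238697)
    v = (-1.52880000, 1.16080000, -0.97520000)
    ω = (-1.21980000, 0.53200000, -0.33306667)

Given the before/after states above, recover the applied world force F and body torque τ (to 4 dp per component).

velocity change Δv = (-0.02880000, 0.06080000, 0.12480000)
applied force F = (-0.9000, 1.9000, 3.9000)
ω₁ − ω₀ = (-0.01980000, 0.03200000, -0.03306667)
precession coupling = (-0.0105, 0.0180, 0.0720)
τ = I·(Δω/dt) + ω₀×(Iω₀) = (-0.0600, 0.0500, 0.0100)

F = (-0.9000, 1.9000, 3.9000)
τ = (-0.0600, 0.0500, 0.0100)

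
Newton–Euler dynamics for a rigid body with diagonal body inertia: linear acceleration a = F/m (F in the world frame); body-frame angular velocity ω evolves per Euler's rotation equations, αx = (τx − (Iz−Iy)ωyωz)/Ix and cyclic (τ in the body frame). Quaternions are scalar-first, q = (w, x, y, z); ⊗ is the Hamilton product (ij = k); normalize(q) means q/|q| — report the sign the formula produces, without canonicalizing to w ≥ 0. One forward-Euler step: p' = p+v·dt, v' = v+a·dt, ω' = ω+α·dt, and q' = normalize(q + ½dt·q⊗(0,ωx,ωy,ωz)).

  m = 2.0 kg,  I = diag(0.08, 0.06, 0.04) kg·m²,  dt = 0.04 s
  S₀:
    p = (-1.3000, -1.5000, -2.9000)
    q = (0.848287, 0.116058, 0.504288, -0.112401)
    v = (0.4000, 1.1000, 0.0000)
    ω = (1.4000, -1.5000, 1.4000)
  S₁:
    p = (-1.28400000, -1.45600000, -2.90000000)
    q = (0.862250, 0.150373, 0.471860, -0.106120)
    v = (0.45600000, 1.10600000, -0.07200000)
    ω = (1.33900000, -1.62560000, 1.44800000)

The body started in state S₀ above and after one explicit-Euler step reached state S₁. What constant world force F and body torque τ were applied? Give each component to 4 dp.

F = (2.8000, 0.3000, -3.6000)
τ = (-0.0800, -0.1100, 0.0900)

Δω = ω₁−ω₀ = (-0.06100000, -0.12560000, 0.04800000)
ω₀×(Iω₀) = (0.0420, 0.0784, 0.0420)
applied torque τ = (-0.0800, -0.1100, 0.0900)
velocity change Δv = (0.05600000, 0.00600000, -0.07200000)
applied force F = (2.8000, 0.3000, -3.6000)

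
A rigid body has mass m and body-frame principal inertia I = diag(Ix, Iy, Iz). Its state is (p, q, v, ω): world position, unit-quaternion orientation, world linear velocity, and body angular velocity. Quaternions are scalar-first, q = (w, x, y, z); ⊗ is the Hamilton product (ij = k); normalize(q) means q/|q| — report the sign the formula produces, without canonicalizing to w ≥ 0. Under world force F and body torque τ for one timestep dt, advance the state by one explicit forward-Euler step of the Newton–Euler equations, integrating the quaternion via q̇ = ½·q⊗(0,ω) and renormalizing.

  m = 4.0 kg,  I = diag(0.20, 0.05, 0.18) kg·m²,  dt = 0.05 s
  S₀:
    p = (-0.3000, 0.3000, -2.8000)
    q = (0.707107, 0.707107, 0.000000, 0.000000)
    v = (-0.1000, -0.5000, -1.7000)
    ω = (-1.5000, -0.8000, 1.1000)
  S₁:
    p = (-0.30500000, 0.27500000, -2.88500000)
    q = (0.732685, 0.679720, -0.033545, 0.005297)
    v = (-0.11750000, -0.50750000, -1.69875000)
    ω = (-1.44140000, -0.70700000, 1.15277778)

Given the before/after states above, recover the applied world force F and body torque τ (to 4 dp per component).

F = (-1.4000, -0.6000, 0.1000)
τ = (0.1200, 0.0600, 0.0100)

velocity change Δv = (-0.01750000, -0.00750000, 0.00125000)
m·(v₁−v₀)/dt = (-1.4000, -0.6000, 0.1000)
ω₁ − ω₀ = (0.05860000, 0.09300000, 0.05277778)
applied torque τ = (0.1200, 0.0600, 0.0100)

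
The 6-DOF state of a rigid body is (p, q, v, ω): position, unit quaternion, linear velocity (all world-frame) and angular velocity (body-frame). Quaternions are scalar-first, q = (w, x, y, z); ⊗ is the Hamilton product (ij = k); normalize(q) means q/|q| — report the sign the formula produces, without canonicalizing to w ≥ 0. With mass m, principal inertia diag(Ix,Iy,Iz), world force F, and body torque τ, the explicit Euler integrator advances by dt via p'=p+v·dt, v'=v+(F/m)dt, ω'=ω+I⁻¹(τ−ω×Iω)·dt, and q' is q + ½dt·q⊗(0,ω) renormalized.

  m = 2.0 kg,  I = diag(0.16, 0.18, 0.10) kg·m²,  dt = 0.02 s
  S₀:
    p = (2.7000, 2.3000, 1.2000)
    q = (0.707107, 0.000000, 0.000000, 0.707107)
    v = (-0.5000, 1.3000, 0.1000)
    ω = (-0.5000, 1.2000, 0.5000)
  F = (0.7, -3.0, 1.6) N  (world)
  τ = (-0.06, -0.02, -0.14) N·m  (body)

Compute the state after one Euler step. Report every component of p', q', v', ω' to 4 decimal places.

p' = (2.6900, 2.3260, 1.2020)
q' = (0.7035, -0.0120, 0.0049, 0.7106)
v' = (-0.4930, 1.2700, 0.1160)
ω' = (-0.5015, 1.1994, 0.4744)

a = F/m = (0.3500, -1.5000, 0.8000)
p' = p + v·dt = (2.6900, 2.3260, 1.2020)
v + (F/m)dt = (-0.4930, 1.2700, 0.1160)
ω×(Iω) gyroscopic = (-0.0480, -0.0150, -0.0120)
angular accel α = (-0.0750, -0.0278, -1.2800)
new body rate ω' = (-0.5015, 1.1994, 0.4744)
2q̇ = q⊗(0,ω) = (-0.3535535, -1.2020819, 0.4949749, 0.3535535)
q + ½dt·q⊗(0,ω), renormalized = (0.7035, -0.0120, 0.0049, 0.7106)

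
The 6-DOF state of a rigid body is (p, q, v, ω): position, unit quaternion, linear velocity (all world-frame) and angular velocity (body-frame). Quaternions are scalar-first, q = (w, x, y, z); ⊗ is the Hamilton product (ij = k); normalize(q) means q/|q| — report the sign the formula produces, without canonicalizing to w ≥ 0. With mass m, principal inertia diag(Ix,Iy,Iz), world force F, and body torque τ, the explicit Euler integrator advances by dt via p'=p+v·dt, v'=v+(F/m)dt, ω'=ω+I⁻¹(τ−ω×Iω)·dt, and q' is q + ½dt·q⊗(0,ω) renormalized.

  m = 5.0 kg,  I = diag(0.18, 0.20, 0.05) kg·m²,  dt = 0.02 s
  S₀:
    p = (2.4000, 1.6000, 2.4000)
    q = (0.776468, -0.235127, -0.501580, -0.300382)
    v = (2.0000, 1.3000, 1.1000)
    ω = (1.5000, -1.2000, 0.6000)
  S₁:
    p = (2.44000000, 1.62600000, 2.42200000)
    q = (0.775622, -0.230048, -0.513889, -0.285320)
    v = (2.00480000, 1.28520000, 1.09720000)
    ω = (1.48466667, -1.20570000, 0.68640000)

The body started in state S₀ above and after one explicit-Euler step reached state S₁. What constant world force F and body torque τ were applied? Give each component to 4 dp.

ω₁ − ω₀ = (-0.01533333, -0.00570000, 0.08640000)
ω₀×(Iω₀) = (0.1080, 0.1170, -0.0360)
I·α + gyro = (-0.0300, 0.0600, 0.1800)
velocity change Δv = (0.00480000, -0.01480000, -0.00280000)
applied force F = (1.2000, -3.7000, -0.7000)

F = (1.2000, -3.7000, -0.7000)
τ = (-0.0300, 0.0600, 0.1800)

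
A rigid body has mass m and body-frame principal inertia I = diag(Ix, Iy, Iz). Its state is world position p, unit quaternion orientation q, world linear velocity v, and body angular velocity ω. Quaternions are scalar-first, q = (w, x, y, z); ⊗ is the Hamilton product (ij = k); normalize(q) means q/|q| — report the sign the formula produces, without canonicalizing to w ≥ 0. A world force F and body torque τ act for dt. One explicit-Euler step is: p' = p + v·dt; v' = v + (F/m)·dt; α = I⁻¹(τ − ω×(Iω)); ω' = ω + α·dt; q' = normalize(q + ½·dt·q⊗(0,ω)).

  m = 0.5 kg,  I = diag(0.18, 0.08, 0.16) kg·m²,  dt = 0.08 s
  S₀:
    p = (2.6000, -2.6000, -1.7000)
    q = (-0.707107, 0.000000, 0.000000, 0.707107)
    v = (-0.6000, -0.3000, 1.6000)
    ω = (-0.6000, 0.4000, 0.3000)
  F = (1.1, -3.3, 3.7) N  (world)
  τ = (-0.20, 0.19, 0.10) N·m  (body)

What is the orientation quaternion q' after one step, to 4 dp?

q⊗(0,ω) = (-0.2121321, 0.1414214, -0.7071070, -0.2121321)
q' = normalize(q + ½dt·q⊗(0,ω)) = (-0.7152, 0.0057, -0.0283, 0.6983)

q' = (-0.7152, 0.0057, -0.0283, 0.6983)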